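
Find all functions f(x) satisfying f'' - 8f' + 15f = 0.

f = C1*exp(5*x) + C2*exp(3*x)

Characteristic equation r² - 8r + 15 = 0 factors as (r - 5)(r - 3) = 0, so r = 5, 3.
Hence f_h = C1*exp(5*x) + C2*exp(3*x).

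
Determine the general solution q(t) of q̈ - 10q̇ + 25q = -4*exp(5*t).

Characteristic equation r² - 10r + 25 = 0 has discriminant (-10)² - 4·(25) = 0, so r = 5 is a repeated root.
Hence q_h = (C1 + C2*t)*exp(5*t).
Since exp(5*t) solves the homogeneous equation (r = 5 is a root of multiplicity 2), multiply the trial by t^2. Try q_p = A*t^2*exp(5*t). Substituting into the equation and dividing by exp(5*t) gives A = -2, so q_p = -2*t^2*exp(5*t).

q = C1*exp(5*t) - 2*t**2*exp(5*t) + C2*t*exp(5*t)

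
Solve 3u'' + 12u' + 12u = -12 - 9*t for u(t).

Divide through by 3: u'' + 4u' + 4u = -4 - 3*t.
Characteristic equation r² + 4r + 4 = 0 has discriminant (4)² - 4·(4) = 0, so r = -2 is a repeated root.
Hence u_h = (C1 + C2*t)*exp(-2*t).
For the particular solution try u_p = A0 + A1*t. Substituting and matching coefficients of each power of t gives A0 = -1/4, A1 = -3/4, so u_p = -1/4 - 3*t/4.

u = -1/4 - 3*t/4 + C1*exp(-2*t) + C2*t*exp(-2*t)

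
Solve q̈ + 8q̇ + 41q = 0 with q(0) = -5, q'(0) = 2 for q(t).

q = -5*cos(5*t)*exp(-4*t) - 18*exp(-4*t)*sin(5*t)/5

Characteristic equation r² + 8r + 41 = 0 has discriminant (8)² - 4·(41) = -100 < 0, so r = -4 ± 5i.
Hence q_h = C1*cos(5*t)*exp(-4*t) + C2*exp(-4*t)*sin(5*t).
Apply the initial conditions: q(0) = C1 = -5 and q'(0) = -4*C1 + 5*C2 = 2. Solving gives C1 = -5, C2 = -18/5.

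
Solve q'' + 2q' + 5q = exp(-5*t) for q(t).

Characteristic equation r² + 2r + 5 = 0 has discriminant (2)² - 4·(5) = -16 < 0, so r = -1 ± 2i.
Hence q_h = C1*cos(2*t)*exp(-t) + C2*exp(-t)*sin(2*t).
Try q_p = A*exp(-5*t). Substituting into the equation and dividing by exp(-5*t) gives A = 1/20, so q_p = exp(-5*t)/20.

q = exp(-5*t)/20 + C1*cos(2*t)*exp(-t) + C2*exp(-t)*sin(2*t)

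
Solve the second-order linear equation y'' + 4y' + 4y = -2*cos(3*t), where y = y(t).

y = -24*sin(3*t)/169 + 10*cos(3*t)/169 + C1*exp(-2*t) + C2*t*exp(-2*t)

Characteristic equation r² + 4r + 4 = 0 has discriminant (4)² - 4·(4) = 0, so r = -2 is a repeated root.
Hence y_h = (C1 + C2*t)*exp(-2*t).
Try y_p = A*cos(3*t) + B*sin(3*t). Substituting and equating the coefficients of cos(3t) and sin(3t) gives A = 10/169, B = -24/169, so y_p = -24*sin(3*t)/169 + 10*cos(3*t)/169.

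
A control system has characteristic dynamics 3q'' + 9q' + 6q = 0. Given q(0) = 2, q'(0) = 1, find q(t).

Divide through by 3: q'' + 3q' + 2q = 0.
Characteristic equation r² + 3r + 2 = 0 factors as (r + 1)(r + 2) = 0, so r = -1, -2.
Hence q_h = C1*exp(-t) + C2*exp(-2*t).
Apply the initial conditions: q(0) = C1 + C2 = 2 and q'(0) = -C1 - 2*C2 = 1. Solving gives C1 = 5, C2 = -3.

q = -3*exp(-2*t) + 5*exp(-t)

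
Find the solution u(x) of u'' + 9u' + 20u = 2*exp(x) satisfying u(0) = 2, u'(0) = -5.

u = -8*exp(-5*x)/3 + exp(x)/15 + 23*exp(-4*x)/5

Characteristic equation r² + 9r + 20 = 0 factors as (r + 4)(r + 5) = 0, so r = -4, -5.
Hence u_h = C1*exp(-4*x) + C2*exp(-5*x).
Try u_p = A*exp(x). Substituting into the equation and dividing by exp(x) gives A = 1/15, so u_p = exp(x)/15.
General solution: u = exp(x)/15 + C1*exp(-4*x) + C2*exp(-5*x).
Apply the initial conditions: u(0) = 1/15 + C1 + C2 = 2 and u'(0) = 1/15 - 5*C2 - 4*C1 = -5. Solving gives C1 = 23/5, C2 = -8/3.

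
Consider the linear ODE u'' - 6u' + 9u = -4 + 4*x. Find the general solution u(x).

Characteristic equation r² - 6r + 9 = 0 has discriminant (-6)² - 4·(9) = 0, so r = 3 is a repeated root.
Hence u_h = (C1 + C2*x)*exp(3*x).
For the particular solution try u_p = A0 + A1*x. Substituting and matching coefficients of each power of x gives A0 = -4/27, A1 = 4/9, so u_p = -4/27 + 4*x/9.

u = -4/27 + 4*x/9 + C1*exp(3*x) + C2*x*exp(3*x)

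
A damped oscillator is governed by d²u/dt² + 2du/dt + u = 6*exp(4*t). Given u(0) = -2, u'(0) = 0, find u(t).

Characteristic equation r² + 2r + 1 = 0 has discriminant (2)² - 4·(1) = 0, so r = -1 is a repeated root.
Hence u_h = (C1 + C2*t)*exp(-t).
Try u_p = A*exp(4*t). Substituting into the equation and dividing by exp(4*t) gives A = 6/25, so u_p = 6*exp(4*t)/25.
General solution: u = 6*exp(4*t)/25 + C1*exp(-t) + C2*t*exp(-t).
Apply the initial conditions: u(0) = 6/25 + C1 = -2 and u'(0) = 24/25 + C2 - C1 = 0. Solving gives C1 = -56/25, C2 = -16/5.

u = -56*exp(-t)/25 + 6*exp(4*t)/25 - 16*t*exp(-t)/5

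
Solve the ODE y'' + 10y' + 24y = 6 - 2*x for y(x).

y = 41/144 - x/12 + C1*exp(-4*x) + C2*exp(-6*x)

Characteristic equation r² + 10r + 24 = 0 factors as (r + 4)(r + 6) = 0, so r = -4, -6.
Hence y_h = C1*exp(-4*x) + C2*exp(-6*x).
For the particular solution try y_p = A0 + A1*x. Substituting and matching coefficients of each power of x gives A0 = 41/144, A1 = -1/12, so y_p = 41/144 - x/12.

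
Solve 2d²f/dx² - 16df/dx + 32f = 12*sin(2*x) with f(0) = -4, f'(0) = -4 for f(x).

f = -106*exp(4*x)/25 + 6*cos(2*x)/25 + 9*sin(2*x)/50 + 63*x*exp(4*x)/5

Divide through by 2: f'' - 8f' + 16f = 6*sin(2*x).
Characteristic equation r² - 8r + 16 = 0 has discriminant (-8)² - 4·(16) = 0, so r = 4 is a repeated root.
Hence f_h = (C1 + C2*x)*exp(4*x).
Try f_p = A*cos(2*x) + B*sin(2*x). Substituting and equating the coefficients of cos(2x) and sin(2x) gives A = 6/25, B = 9/50, so f_p = 6*cos(2*x)/25 + 9*sin(2*x)/50.
General solution: f = 6*cos(2*x)/25 + 9*sin(2*x)/50 + C1*exp(4*x) + C2*x*exp(4*x).
Apply the initial conditions: f(0) = 6/25 + C1 = -4 and f'(0) = 9/25 + C2 + 4*C1 = -4. Solving gives C1 = -106/25, C2 = 63/5.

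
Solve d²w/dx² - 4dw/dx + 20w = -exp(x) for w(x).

w = -exp(x)/17 + C1*cos(4*x)*exp(2*x) + C2*exp(2*x)*sin(4*x)

Characteristic equation r² - 4r + 20 = 0 has discriminant (-4)² - 4·(20) = -64 < 0, so r = 2 ± 4i.
Hence w_h = C1*cos(4*x)*exp(2*x) + C2*exp(2*x)*sin(4*x).
Try w_p = A*exp(x). Substituting into the equation and dividing by exp(x) gives A = -1/17, so w_p = -exp(x)/17.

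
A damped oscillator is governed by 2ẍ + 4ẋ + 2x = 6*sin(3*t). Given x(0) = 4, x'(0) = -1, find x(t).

x = -9*cos(3*t)/50 - 6*sin(3*t)/25 + 209*exp(-t)/50 + 39*t*exp(-t)/10

Divide through by 2: x'' + 2x' + x = 3*sin(3*t).
Characteristic equation r² + 2r + 1 = 0 has discriminant (2)² - 4·(1) = 0, so r = -1 is a repeated root.
Hence x_h = (C1 + C2*t)*exp(-t).
Try x_p = A*cos(3*t) + B*sin(3*t). Substituting and equating the coefficients of cos(3t) and sin(3t) gives A = -9/50, B = -6/25, so x_p = -9*cos(3*t)/50 - 6*sin(3*t)/25.
General solution: x = -9*cos(3*t)/50 - 6*sin(3*t)/25 + C1*exp(-t) + C2*t*exp(-t).
Apply the initial conditions: x(0) = -9/50 + C1 = 4 and x'(0) = -18/25 + C2 - C1 = -1. Solving gives C1 = 209/50, C2 = 39/10.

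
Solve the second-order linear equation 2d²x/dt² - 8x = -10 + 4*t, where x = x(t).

x = 5/4 - t/2 + C1*exp(2*t) + C2*exp(-2*t)

Divide through by 2: x'' - 4x = -5 + 2*t.
Characteristic equation r² - 4 = 0 factors as (r - 2)(r + 2) = 0, so r = 2, -2.
Hence x_h = C1*exp(2*t) + C2*exp(-2*t).
For the particular solution try x_p = A0 + A1*t. Substituting and matching coefficients of each power of t gives A0 = 5/4, A1 = -1/2, so x_p = 5/4 - t/2.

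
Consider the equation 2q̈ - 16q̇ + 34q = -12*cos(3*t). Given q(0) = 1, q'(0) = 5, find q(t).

Divide through by 2: q'' - 8q' + 17q = -6*cos(3*t).
Characteristic equation r² - 8r + 17 = 0 has discriminant (-8)² - 4·(17) = -4 < 0, so r = 4 ± i.
Hence q_h = C1*cos(t)*exp(4*t) + C2*exp(4*t)*sin(t).
Try q_p = A*cos(3*t) + B*sin(3*t). Substituting and equating the coefficients of cos(3t) and sin(3t) gives A = -3/40, B = 9/40, so q_p = -3*cos(3*t)/40 + 9*sin(3*t)/40.
General solution: q = -3*cos(3*t)/40 + 9*sin(3*t)/40 + C1*cos(t)*exp(4*t) + C2*exp(4*t)*sin(t).
Apply the initial conditions: q(0) = -3/40 + C1 = 1 and q'(0) = 27/40 + C2 + 4*C1 = 5. Solving gives C1 = 43/40, C2 = 1/40.

q = -3*cos(3*t)/40 + 9*sin(3*t)/40 + exp(4*t)*sin(t)/40 + 43*cos(t)*exp(4*t)/40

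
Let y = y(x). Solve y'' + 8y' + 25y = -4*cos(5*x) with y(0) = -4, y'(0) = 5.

y = -sin(5*x)/10 - 4*cos(3*x)*exp(-4*x) - 7*exp(-4*x)*sin(3*x)/2

Characteristic equation r² + 8r + 25 = 0 has discriminant (8)² - 4·(25) = -36 < 0, so r = -4 ± 3i.
Hence y_h = C1*cos(3*x)*exp(-4*x) + C2*exp(-4*x)*sin(3*x).
Try y_p = A*cos(5*x) + B*sin(5*x). Substituting and equating the coefficients of cos(5x) and sin(5x) gives A = 0, B = -1/10, so y_p = -sin(5*x)/10.
General solution: y = -sin(5*x)/10 + C1*cos(3*x)*exp(-4*x) + C2*exp(-4*x)*sin(3*x).
Apply the initial conditions: y(0) = C1 = -4 and y'(0) = -1/2 - 4*C1 + 3*C2 = 5. Solving gives C1 = -4, C2 = -7/2.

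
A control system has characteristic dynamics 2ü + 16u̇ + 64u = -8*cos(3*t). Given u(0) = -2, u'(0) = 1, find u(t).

Divide through by 2: u'' + 8u' + 32u = -4*cos(3*t).
Characteristic equation r² + 8r + 32 = 0 has discriminant (8)² - 4·(32) = -64 < 0, so r = -4 ± 4i.
Hence u_h = C1*cos(4*t)*exp(-4*t) + C2*exp(-4*t)*sin(4*t).
Try u_p = A*cos(3*t) + B*sin(3*t). Substituting and equating the coefficients of cos(3t) and sin(3t) gives A = -92/1105, B = -96/1105, so u_p = -96*sin(3*t)/1105 - 92*cos(3*t)/1105.
General solution: u = -96*sin(3*t)/1105 - 92*cos(3*t)/1105 + C1*cos(4*t)*exp(-4*t) + C2*exp(-4*t)*sin(4*t).
Apply the initial conditions: u(0) = -92/1105 + C1 = -2 and u'(0) = -288/1105 - 4*C1 + 4*C2 = 1. Solving gives C1 = -2118/1105, C2 = -7079/4420.

u = -96*sin(3*t)/1105 - 92*cos(3*t)/1105 - 7079*exp(-4*t)*sin(4*t)/4420 - 2118*cos(4*t)*exp(-4*t)/1105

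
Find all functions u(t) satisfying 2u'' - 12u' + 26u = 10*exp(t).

u = 5*exp(t)/8 + C1*cos(2*t)*exp(3*t) + C2*exp(3*t)*sin(2*t)

Divide through by 2: u'' - 6u' + 13u = 5*exp(t).
Characteristic equation r² - 6r + 13 = 0 has discriminant (-6)² - 4·(13) = -16 < 0, so r = 3 ± 2i.
Hence u_h = C1*cos(2*t)*exp(3*t) + C2*exp(3*t)*sin(2*t).
Try u_p = A*exp(t). Substituting into the equation and dividing by exp(t) gives A = 5/8, so u_p = 5*exp(t)/8.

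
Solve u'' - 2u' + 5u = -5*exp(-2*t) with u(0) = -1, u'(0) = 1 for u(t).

Characteristic equation r² - 2r + 5 = 0 has discriminant (-2)² - 4·(5) = -16 < 0, so r = 1 ± 2i.
Hence u_h = C1*cos(2*t)*exp(t) + C2*exp(t)*sin(2*t).
Try u_p = A*exp(-2*t). Substituting into the equation and dividing by exp(-2*t) gives A = -5/13, so u_p = -5*exp(-2*t)/13.
General solution: u = -5*exp(-2*t)/13 + C1*cos(2*t)*exp(t) + C2*exp(t)*sin(2*t).
Apply the initial conditions: u(0) = -5/13 + C1 = -1 and u'(0) = 10/13 + C1 + 2*C2 = 1. Solving gives C1 = -8/13, C2 = 11/26.

u = -5*exp(-2*t)/13 - 8*cos(2*t)*exp(t)/13 + 11*exp(t)*sin(2*t)/26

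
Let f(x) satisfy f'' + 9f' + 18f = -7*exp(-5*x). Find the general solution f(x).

Characteristic equation r² + 9r + 18 = 0 factors as (r + 3)(r + 6) = 0, so r = -3, -6.
Hence f_h = C1*exp(-3*x) + C2*exp(-6*x).
Try f_p = A*exp(-5*x). Substituting into the equation and dividing by exp(-5*x) gives A = 7/2, so f_p = 7*exp(-5*x)/2.

f = 7*exp(-5*x)/2 + C1*exp(-3*x) + C2*exp(-6*x)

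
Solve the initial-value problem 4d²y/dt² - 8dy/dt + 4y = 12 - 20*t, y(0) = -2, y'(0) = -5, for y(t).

y = -7 - 5*t + 5*exp(t) - 5*t*exp(t)

Divide through by 4: y'' - 2y' + y = 3 - 5*t.
Characteristic equation r² - 2r + 1 = 0 has discriminant (-2)² - 4·(1) = 0, so r = 1 is a repeated root.
Hence y_h = (C1 + C2*t)*exp(t).
For the particular solution try y_p = A0 + A1*t. Substituting and matching coefficients of each power of t gives A0 = -7, A1 = -5, so y_p = -7 - 5*t.
General solution: y = -7 - 5*t + C1*exp(t) + C2*t*exp(t).
Apply the initial conditions: y(0) = -7 + C1 = -2 and y'(0) = -5 + C1 + C2 = -5. Solving gives C1 = 5, C2 = -5.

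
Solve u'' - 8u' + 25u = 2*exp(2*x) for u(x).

u = 2*exp(2*x)/13 + C1*cos(3*x)*exp(4*x) + C2*exp(4*x)*sin(3*x)

Characteristic equation r² - 8r + 25 = 0 has discriminant (-8)² - 4·(25) = -36 < 0, so r = 4 ± 3i.
Hence u_h = C1*cos(3*x)*exp(4*x) + C2*exp(4*x)*sin(3*x).
Try u_p = A*exp(2*x). Substituting into the equation and dividing by exp(2*x) gives A = 2/13, so u_p = 2*exp(2*x)/13.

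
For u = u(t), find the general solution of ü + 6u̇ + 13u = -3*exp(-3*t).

u = -3*exp(-3*t)/4 + C1*cos(2*t)*exp(-3*t) + C2*exp(-3*t)*sin(2*t)

Characteristic equation r² + 6r + 13 = 0 has discriminant (6)² - 4·(13) = -16 < 0, so r = -3 ± 2i.
Hence u_h = C1*cos(2*t)*exp(-3*t) + C2*exp(-3*t)*sin(2*t).
Try u_p = A*exp(-3*t). Substituting into the equation and dividing by exp(-3*t) gives A = -3/4, so u_p = -3*exp(-3*t)/4.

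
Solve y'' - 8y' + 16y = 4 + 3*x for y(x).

y = 11/32 + 3*x/16 + C1*exp(4*x) + C2*x*exp(4*x)

Characteristic equation r² - 8r + 16 = 0 has discriminant (-8)² - 4·(16) = 0, so r = 4 is a repeated root.
Hence y_h = (C1 + C2*x)*exp(4*x).
For the particular solution try y_p = A0 + A1*x. Substituting and matching coefficients of each power of x gives A0 = 11/32, A1 = 3/16, so y_p = 11/32 + 3*x/16.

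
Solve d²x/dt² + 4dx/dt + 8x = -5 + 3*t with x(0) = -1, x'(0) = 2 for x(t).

Characteristic equation r² + 4r + 8 = 0 has discriminant (4)² - 4·(8) = -16 < 0, so r = -2 ± 2i.
Hence x_h = C1*cos(2*t)*exp(-2*t) + C2*exp(-2*t)*sin(2*t).
For the particular solution try x_p = A0 + A1*t. Substituting and matching coefficients of each power of t gives A0 = -13/16, A1 = 3/8, so x_p = -13/16 + 3*t/8.
General solution: x = -13/16 + 3*t/8 + C1*cos(2*t)*exp(-2*t) + C2*exp(-2*t)*sin(2*t).
Apply the initial conditions: x(0) = -13/16 + C1 = -1 and x'(0) = 3/8 - 2*C1 + 2*C2 = 2. Solving gives C1 = -3/16, C2 = 5/8.

x = -13/16 + 3*t/8 - 3*cos(2*t)*exp(-2*t)/16 + 5*exp(-2*t)*sin(2*t)/8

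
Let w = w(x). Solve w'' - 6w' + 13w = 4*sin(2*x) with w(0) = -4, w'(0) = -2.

w = 4*sin(2*x)/25 + 16*cos(2*x)/75 - 316*cos(2*x)*exp(3*x)/75 + 129*exp(3*x)*sin(2*x)/25

Characteristic equation r² - 6r + 13 = 0 has discriminant (-6)² - 4·(13) = -16 < 0, so r = 3 ± 2i.
Hence w_h = C1*cos(2*x)*exp(3*x) + C2*exp(3*x)*sin(2*x).
Try w_p = A*cos(2*x) + B*sin(2*x). Substituting and equating the coefficients of cos(2x) and sin(2x) gives A = 16/75, B = 4/25, so w_p = 4*sin(2*x)/25 + 16*cos(2*x)/75.
General solution: w = 4*sin(2*x)/25 + 16*cos(2*x)/75 + C1*cos(2*x)*exp(3*x) + C2*exp(3*x)*sin(2*x).
Apply the initial conditions: w(0) = 16/75 + C1 = -4 and w'(0) = 8/25 + 2*C2 + 3*C1 = -2. Solving gives C1 = -316/75, C2 = 129/25.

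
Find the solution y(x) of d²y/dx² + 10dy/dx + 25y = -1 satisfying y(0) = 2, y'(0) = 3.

y = -1/25 + 51*exp(-5*x)/25 + 66*x*exp(-5*x)/5

Characteristic equation r² + 10r + 25 = 0 has discriminant (10)² - 4·(25) = 0, so r = -5 is a repeated root.
Hence y_h = (C1 + C2*x)*exp(-5*x).
For the particular solution try y_p = A0. Substituting and matching coefficients of each power of x gives A0 = -1/25, so y_p = -1/25.
General solution: y = -1/25 + C1*exp(-5*x) + C2*x*exp(-5*x).
Apply the initial conditions: y(0) = -1/25 + C1 = 2 and y'(0) = C2 - 5*C1 = 3. Solving gives C1 = 51/25, C2 = 66/5.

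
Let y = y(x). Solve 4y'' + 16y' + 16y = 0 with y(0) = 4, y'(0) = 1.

y = 4*exp(-2*x) + 9*x*exp(-2*x)

Divide through by 4: y'' + 4y' + 4y = 0.
Characteristic equation r² + 4r + 4 = 0 has discriminant (4)² - 4·(4) = 0, so r = -2 is a repeated root.
Hence y_h = (C1 + C2*x)*exp(-2*x).
Apply the initial conditions: y(0) = C1 = 4 and y'(0) = C2 - 2*C1 = 1. Solving gives C1 = 4, C2 = 9.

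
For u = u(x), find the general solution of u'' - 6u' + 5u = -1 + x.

Characteristic equation r² - 6r + 5 = 0 factors as (r - 5)(r - 1) = 0, so r = 5, 1.
Hence u_h = C1*exp(5*x) + C2*exp(x).
For the particular solution try u_p = A0 + A1*x. Substituting and matching coefficients of each power of x gives A0 = 1/25, A1 = 1/5, so u_p = 1/25 + x/5.

u = 1/25 + x/5 + C1*exp(5*x) + C2*exp(x)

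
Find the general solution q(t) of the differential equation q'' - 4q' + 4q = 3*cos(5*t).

q = -63*cos(5*t)/841 - 60*sin(5*t)/841 + C1*exp(2*t) + C2*t*exp(2*t)

Characteristic equation r² - 4r + 4 = 0 has discriminant (-4)² - 4·(4) = 0, so r = 2 is a repeated root.
Hence q_h = (C1 + C2*t)*exp(2*t).
Try q_p = A*cos(5*t) + B*sin(5*t). Substituting and equating the coefficients of cos(5t) and sin(5t) gives A = -63/841, B = -60/841, so q_p = -63*cos(5*t)/841 - 60*sin(5*t)/841.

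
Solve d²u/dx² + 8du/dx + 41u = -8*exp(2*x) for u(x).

Characteristic equation r² + 8r + 41 = 0 has discriminant (8)² - 4·(41) = -100 < 0, so r = -4 ± 5i.
Hence u_h = C1*cos(5*x)*exp(-4*x) + C2*exp(-4*x)*sin(5*x).
Try u_p = A*exp(2*x). Substituting into the equation and dividing by exp(2*x) gives A = -8/61, so u_p = -8*exp(2*x)/61.

u = -8*exp(2*x)/61 + C1*cos(5*x)*exp(-4*x) + C2*exp(-4*x)*sin(5*x)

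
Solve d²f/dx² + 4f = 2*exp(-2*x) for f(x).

f = exp(-2*x)/4 + C1*cos(2*x) + C2*sin(2*x)

Characteristic equation r² + 4 = 0 has discriminant (0)² - 4·(4) = -16 < 0, so r = ± 2i.
Hence f_h = C1*cos(2*x) + C2*sin(2*x).
Try f_p = A*exp(-2*x). Substituting into the equation and dividing by exp(-2*x) gives A = 1/4, so f_p = exp(-2*x)/4.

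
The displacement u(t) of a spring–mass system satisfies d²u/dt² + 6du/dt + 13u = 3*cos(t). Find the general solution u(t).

u = cos(t)/5 + sin(t)/10 + C1*cos(2*t)*exp(-3*t) + C2*exp(-3*t)*sin(2*t)

Characteristic equation r² + 6r + 13 = 0 has discriminant (6)² - 4·(13) = -16 < 0, so r = -3 ± 2i.
Hence u_h = C1*cos(2*t)*exp(-3*t) + C2*exp(-3*t)*sin(2*t).
Try u_p = A*cos(t) + B*sin(t). Substituting and equating the coefficients of cos(t) and sin(t) gives A = 1/5, B = 1/10, so u_p = cos(t)/5 + sin(t)/10.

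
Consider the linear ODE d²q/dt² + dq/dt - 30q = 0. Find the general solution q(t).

q = C1*exp(-6*t) + C2*exp(5*t)

Characteristic equation r² + r - 30 = 0 factors as (r + 6)(r - 5) = 0, so r = -6, 5.
Hence q_h = C1*exp(-6*t) + C2*exp(5*t).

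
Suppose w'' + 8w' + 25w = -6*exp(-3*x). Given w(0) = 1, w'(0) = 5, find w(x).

w = -3*exp(-3*x)/5 + 8*cos(3*x)*exp(-4*x)/5 + 16*exp(-4*x)*sin(3*x)/5

Characteristic equation r² + 8r + 25 = 0 has discriminant (8)² - 4·(25) = -36 < 0, so r = -4 ± 3i.
Hence w_h = C1*cos(3*x)*exp(-4*x) + C2*exp(-4*x)*sin(3*x).
Try w_p = A*exp(-3*x). Substituting into the equation and dividing by exp(-3*x) gives A = -3/5, so w_p = -3*exp(-3*x)/5.
General solution: w = -3*exp(-3*x)/5 + C1*cos(3*x)*exp(-4*x) + C2*exp(-4*x)*sin(3*x).
Apply the initial conditions: w(0) = -3/5 + C1 = 1 and w'(0) = 9/5 - 4*C1 + 3*C2 = 5. Solving gives C1 = 8/5, C2 = 16/5.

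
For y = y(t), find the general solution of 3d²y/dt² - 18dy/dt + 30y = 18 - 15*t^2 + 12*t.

Divide through by 3: y'' - 6y' + 10y = 6 - 5*t^2 + 4*t.
Characteristic equation r² - 6r + 10 = 0 has discriminant (-6)² - 4·(10) = -4 < 0, so r = 3 ± i.
Hence y_h = C1*cos(t)*exp(3*t) + C2*exp(3*t)*sin(t).
For the particular solution try y_p = A0 + A1*t + A2*t^2. Substituting and matching coefficients of each power of t gives A0 = 29/50, A1 = -1/5, A2 = -1/2, so y_p = 29/50 - t^2/2 - t/5.

y = 29/50 - t**2/2 - t/5 + C1*cos(t)*exp(3*t) + C2*exp(3*t)*sin(t)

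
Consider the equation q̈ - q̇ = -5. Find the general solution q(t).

q = C2 + 5*t + C1*exp(t)

Characteristic equation r² - r = 0 factors as (r - 1)r = 0, so r = 1, 0.
Hence q_h = C1*exp(t) + C2.
Since 1 solves the homogeneous equation (r = 0 is a root of multiplicity 1), multiply the trial by t. Try q_p = A*t. Substituting into the equation and dividing by 1 gives A = 5, so q_p = 5*t.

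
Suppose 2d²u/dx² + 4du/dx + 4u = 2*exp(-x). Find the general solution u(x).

u = C1*cos(x)*exp(-x) + C2*exp(-x)*sin(x) + exp(-x)

Divide through by 2: u'' + 2u' + 2u = exp(-x).
Characteristic equation r² + 2r + 2 = 0 has discriminant (2)² - 4·(2) = -4 < 0, so r = -1 ± i.
Hence u_h = C1*cos(x)*exp(-x) + C2*exp(-x)*sin(x).
Try u_p = A*exp(-x). Substituting into the equation and dividing by exp(-x) gives A = 1, so u_p = exp(-x).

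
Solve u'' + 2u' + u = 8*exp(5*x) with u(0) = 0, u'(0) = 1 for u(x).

Characteristic equation r² + 2r + 1 = 0 has discriminant (2)² - 4·(1) = 0, so r = -1 is a repeated root.
Hence u_h = (C1 + C2*x)*exp(-x).
Try u_p = A*exp(5*x). Substituting into the equation and dividing by exp(5*x) gives A = 2/9, so u_p = 2*exp(5*x)/9.
General solution: u = 2*exp(5*x)/9 + C1*exp(-x) + C2*x*exp(-x).
Apply the initial conditions: u(0) = 2/9 + C1 = 0 and u'(0) = 10/9 + C2 - C1 = 1. Solving gives C1 = -2/9, C2 = -1/3.

u = -2*exp(-x)/9 + 2*exp(5*x)/9 - x*exp(-x)/3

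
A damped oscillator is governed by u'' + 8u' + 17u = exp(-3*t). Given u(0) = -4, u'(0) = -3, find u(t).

u = exp(-3*t)/2 - 39*exp(-4*t)*sin(t)/2 - 9*cos(t)*exp(-4*t)/2

Characteristic equation r² + 8r + 17 = 0 has discriminant (8)² - 4·(17) = -4 < 0, so r = -4 ± i.
Hence u_h = C1*cos(t)*exp(-4*t) + C2*exp(-4*t)*sin(t).
Try u_p = A*exp(-3*t). Substituting into the equation and dividing by exp(-3*t) gives A = 1/2, so u_p = exp(-3*t)/2.
General solution: u = exp(-3*t)/2 + C1*cos(t)*exp(-4*t) + C2*exp(-4*t)*sin(t).
Apply the initial conditions: u(0) = 1/2 + C1 = -4 and u'(0) = -3/2 + C2 - 4*C1 = -3. Solving gives C1 = -9/2, C2 = -39/2.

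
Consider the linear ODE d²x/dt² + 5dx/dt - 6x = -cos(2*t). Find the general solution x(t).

x = -sin(2*t)/20 + cos(2*t)/20 + C1*exp(t) + C2*exp(-6*t)

Characteristic equation r² + 5r - 6 = 0 factors as (r - 1)(r + 6) = 0, so r = 1, -6.
Hence x_h = C1*exp(t) + C2*exp(-6*t).
Try x_p = A*cos(2*t) + B*sin(2*t). Substituting and equating the coefficients of cos(2t) and sin(2t) gives A = 1/20, B = -1/20, so x_p = -sin(2*t)/20 + cos(2*t)/20.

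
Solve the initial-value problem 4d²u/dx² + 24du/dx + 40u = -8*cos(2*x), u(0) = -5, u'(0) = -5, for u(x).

u = -2*sin(2*x)/15 - cos(2*x)/15 - 293*exp(-3*x)*sin(x)/15 - 74*cos(x)*exp(-3*x)/15

Divide through by 4: u'' + 6u' + 10u = -2*cos(2*x).
Characteristic equation r² + 6r + 10 = 0 has discriminant (6)² - 4·(10) = -4 < 0, so r = -3 ± i.
Hence u_h = C1*cos(x)*exp(-3*x) + C2*exp(-3*x)*sin(x).
Try u_p = A*cos(2*x) + B*sin(2*x). Substituting and equating the coefficients of cos(2x) and sin(2x) gives A = -1/15, B = -2/15, so u_p = -2*sin(2*x)/15 - cos(2*x)/15.
General solution: u = -2*sin(2*x)/15 - cos(2*x)/15 + C1*cos(x)*exp(-3*x) + C2*exp(-3*x)*sin(x).
Apply the initial conditions: u(0) = -1/15 + C1 = -5 and u'(0) = -4/15 + C2 - 3*C1 = -5. Solving gives C1 = -74/15, C2 = -293/15.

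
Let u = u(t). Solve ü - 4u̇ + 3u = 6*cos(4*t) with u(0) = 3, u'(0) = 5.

Characteristic equation r² - 4r + 3 = 0 factors as (r - 1)(r - 3) = 0, so r = 1, 3.
Hence u_h = C1*exp(t) + C2*exp(3*t).
Try u_p = A*cos(4*t) + B*sin(4*t). Substituting and equating the coefficients of cos(4t) and sin(4t) gives A = -78/425, B = -96/425, so u_p = -96*sin(4*t)/425 - 78*cos(4*t)/425.
General solution: u = -96*sin(4*t)/425 - 78*cos(4*t)/425 + C1*exp(t) + C2*exp(3*t).
Apply the initial conditions: u(0) = -78/425 + C1 + C2 = 3 and u'(0) = -384/425 + C1 + 3*C2 = 5. Solving gives C1 = 31/17, C2 = 34/25.

u = -96*sin(4*t)/425 - 78*cos(4*t)/425 + 31*exp(t)/17 + 34*exp(3*t)/25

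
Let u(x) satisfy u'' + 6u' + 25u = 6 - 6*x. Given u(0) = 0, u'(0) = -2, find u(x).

u = 186/625 - 6*x/25 - 829*exp(-3*x)*sin(4*x)/1250 - 186*cos(4*x)*exp(-3*x)/625

Characteristic equation r² + 6r + 25 = 0 has discriminant (6)² - 4·(25) = -64 < 0, so r = -3 ± 4i.
Hence u_h = C1*cos(4*x)*exp(-3*x) + C2*exp(-3*x)*sin(4*x).
For the particular solution try u_p = A0 + A1*x. Substituting and matching coefficients of each power of x gives A0 = 186/625, A1 = -6/25, so u_p = 186/625 - 6*x/25.
General solution: u = 186/625 - 6*x/25 + C1*cos(4*x)*exp(-3*x) + C2*exp(-3*x)*sin(4*x).
Apply the initial conditions: u(0) = 186/625 + C1 = 0 and u'(0) = -6/25 - 3*C1 + 4*C2 = -2. Solving gives C1 = -186/625, C2 = -829/1250.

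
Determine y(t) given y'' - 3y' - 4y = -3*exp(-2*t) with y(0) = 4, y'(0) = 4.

y = 3*exp(-t) - exp(-2*t)/2 + 3*exp(4*t)/2

Characteristic equation r² - 3r - 4 = 0 factors as (r + 1)(r - 4) = 0, so r = -1, 4.
Hence y_h = C1*exp(-t) + C2*exp(4*t).
Try y_p = A*exp(-2*t). Substituting into the equation and dividing by exp(-2*t) gives A = -1/2, so y_p = -exp(-2*t)/2.
General solution: y = -exp(-2*t)/2 + C1*exp(-t) + C2*exp(4*t).
Apply the initial conditions: y(0) = -1/2 + C1 + C2 = 4 and y'(0) = 1 - C1 + 4*C2 = 4. Solving gives C1 = 3, C2 = 3/2.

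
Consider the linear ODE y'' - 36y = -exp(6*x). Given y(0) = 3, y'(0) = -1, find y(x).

Characteristic equation r² - 36 = 0 factors as (r - 6)(r + 6) = 0, so r = 6, -6.
Hence y_h = C1*exp(6*x) + C2*exp(-6*x).
Since exp(6*x) solves the homogeneous equation (r = 6 is a root of multiplicity 1), multiply the trial by x. Try y_p = A*x*exp(6*x). Substituting into the equation and dividing by exp(6*x) gives A = -1/12, so y_p = -x*exp(6*x)/12.
General solution: y = C1*exp(6*x) + C2*exp(-6*x) - x*exp(6*x)/12.
Apply the initial conditions: y(0) = C1 + C2 = 3 and y'(0) = -1/12 - 6*C2 + 6*C1 = -1. Solving gives C1 = 205/144, C2 = 227/144.

y = 205*exp(6*x)/144 + 227*exp(-6*x)/144 - x*exp(6*x)/12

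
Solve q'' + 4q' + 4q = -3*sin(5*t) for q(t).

q = 60*cos(5*t)/841 + 63*sin(5*t)/841 + C1*exp(-2*t) + C2*t*exp(-2*t)

Characteristic equation r² + 4r + 4 = 0 has discriminant (4)² - 4·(4) = 0, so r = -2 is a repeated root.
Hence q_h = (C1 + C2*t)*exp(-2*t).
Try q_p = A*cos(5*t) + B*sin(5*t). Substituting and equating the coefficients of cos(5t) and sin(5t) gives A = 60/841, B = 63/841, so q_p = 60*cos(5*t)/841 + 63*sin(5*t)/841.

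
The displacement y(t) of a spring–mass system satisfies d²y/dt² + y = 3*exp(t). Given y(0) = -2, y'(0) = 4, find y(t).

Characteristic equation r² + 1 = 0 has discriminant (0)² - 4·(1) = -4 < 0, so r = ± i.
Hence y_h = C1*cos(t) + C2*sin(t).
Try y_p = A*exp(t). Substituting into the equation and dividing by exp(t) gives A = 3/2, so y_p = 3*exp(t)/2.
General solution: y = 3*exp(t)/2 + C1*cos(t) + C2*sin(t).
Apply the initial conditions: y(0) = 3/2 + C1 = -2 and y'(0) = 3/2 + C2 = 4. Solving gives C1 = -7/2, C2 = 5/2.

y = -7*cos(t)/2 + 3*exp(t)/2 + 5*sin(t)/2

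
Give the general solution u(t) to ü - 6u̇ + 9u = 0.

u = C1*exp(3*t) + C2*t*exp(3*t)

Characteristic equation r² - 6r + 9 = 0 has discriminant (-6)² - 4·(9) = 0, so r = 3 is a repeated root.
Hence u_h = (C1 + C2*t)*exp(3*t).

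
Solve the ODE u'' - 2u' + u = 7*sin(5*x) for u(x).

Characteristic equation r² - 2r + 1 = 0 has discriminant (-2)² - 4·(1) = 0, so r = 1 is a repeated root.
Hence u_h = (C1 + C2*x)*exp(x).
Try u_p = A*cos(5*x) + B*sin(5*x). Substituting and equating the coefficients of cos(5x) and sin(5x) gives A = 35/338, B = -42/169, so u_p = -42*sin(5*x)/169 + 35*cos(5*x)/338.

u = -42*sin(5*x)/169 + 35*cos(5*x)/338 + C1*exp(x) + C2*x*exp(x)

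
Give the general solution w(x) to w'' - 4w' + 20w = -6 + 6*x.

w = -6/25 + 3*x/10 + C1*cos(4*x)*exp(2*x) + C2*exp(2*x)*sin(4*x)

Characteristic equation r² - 4r + 20 = 0 has discriminant (-4)² - 4·(20) = -64 < 0, so r = 2 ± 4i.
Hence w_h = C1*cos(4*x)*exp(2*x) + C2*exp(2*x)*sin(4*x).
For the particular solution try w_p = A0 + A1*x. Substituting and matching coefficients of each power of x gives A0 = -6/25, A1 = 3/10, so w_p = -6/25 + 3*x/10.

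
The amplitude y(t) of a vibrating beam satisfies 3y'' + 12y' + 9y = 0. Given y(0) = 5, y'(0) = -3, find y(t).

y = -exp(-3*t) + 6*exp(-t)

Divide through by 3: y'' + 4y' + 3y = 0.
Characteristic equation r² + 4r + 3 = 0 factors as (r + 1)(r + 3) = 0, so r = -1, -3.
Hence y_h = C1*exp(-t) + C2*exp(-3*t).
Apply the initial conditions: y(0) = C1 + C2 = 5 and y'(0) = -C1 - 3*C2 = -3. Solving gives C1 = 6, C2 = -1.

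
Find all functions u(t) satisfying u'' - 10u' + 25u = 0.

Characteristic equation r² - 10r + 25 = 0 has discriminant (-10)² - 4·(25) = 0, so r = 5 is a repeated root.
Hence u_h = (C1 + C2*t)*exp(5*t).

u = C1*exp(5*t) + C2*t*exp(5*t)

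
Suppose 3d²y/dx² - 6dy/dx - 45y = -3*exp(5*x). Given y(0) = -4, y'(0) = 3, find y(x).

Divide through by 3: y'' - 2y' - 15y = -exp(5*x).
Characteristic equation r² - 2r - 15 = 0 factors as (r + 3)(r - 5) = 0, so r = -3, 5.
Hence y_h = C1*exp(-3*x) + C2*exp(5*x).
Since exp(5*x) solves the homogeneous equation (r = 5 is a root of multiplicity 1), multiply the trial by x. Try y_p = A*x*exp(5*x). Substituting into the equation and dividing by exp(5*x) gives A = -1/8, so y_p = -x*exp(5*x)/8.
General solution: y = C1*exp(-3*x) + C2*exp(5*x) - x*exp(5*x)/8.
Apply the initial conditions: y(0) = C1 + C2 = -4 and y'(0) = -1/8 - 3*C1 + 5*C2 = 3. Solving gives C1 = -185/64, C2 = -71/64.

y = -185*exp(-3*x)/64 - 71*exp(5*x)/64 - x*exp(5*x)/8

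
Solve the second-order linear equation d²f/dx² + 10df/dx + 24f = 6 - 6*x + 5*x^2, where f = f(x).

Characteristic equation r² + 10r + 24 = 0 factors as (r + 4)(r + 6) = 0, so r = -4, -6.
Hence f_h = C1*exp(-4*x) + C2*exp(-6*x).
For the particular solution try f_p = A0 + A1*x + A2*x^2. Substituting and matching coefficients of each power of x gives A0 = 707/1728, A1 = -61/144, A2 = 5/24, so f_p = 707/1728 - 61*x/144 + 5*x^2/24.

f = 707/1728 - 61*x/144 + 5*x**2/24 + C1*exp(-4*x) + C2*exp(-6*x)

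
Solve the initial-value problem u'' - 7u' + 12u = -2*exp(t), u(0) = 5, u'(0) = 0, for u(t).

Characteristic equation r² - 7r + 12 = 0 factors as (r - 3)(r - 4) = 0, so r = 3, 4.
Hence u_h = C1*exp(3*t) + C2*exp(4*t).
Try u_p = A*exp(t). Substituting into the equation and dividing by exp(t) gives A = -1/3, so u_p = -exp(t)/3.
General solution: u = -exp(t)/3 + C1*exp(3*t) + C2*exp(4*t).
Apply the initial conditions: u(0) = -1/3 + C1 + C2 = 5 and u'(0) = -1/3 + 3*C1 + 4*C2 = 0. Solving gives C1 = 21, C2 = -47/3.

u = 21*exp(3*t) - 47*exp(4*t)/3 - exp(t)/3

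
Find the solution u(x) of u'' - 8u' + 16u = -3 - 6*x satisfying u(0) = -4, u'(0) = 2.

u = -3/8 - 29*exp(4*x)/8 - 3*x/8 + 135*x*exp(4*x)/8

Characteristic equation r² - 8r + 16 = 0 has discriminant (-8)² - 4·(16) = 0, so r = 4 is a repeated root.
Hence u_h = (C1 + C2*x)*exp(4*x).
For the particular solution try u_p = A0 + A1*x. Substituting and matching coefficients of each power of x gives A0 = -3/8, A1 = -3/8, so u_p = -3/8 - 3*x/8.
General solution: u = -3/8 - 3*x/8 + C1*exp(4*x) + C2*x*exp(4*x).
Apply the initial conditions: u(0) = -3/8 + C1 = -4 and u'(0) = -3/8 + C2 + 4*C1 = 2. Solving gives C1 = -29/8, C2 = 135/8.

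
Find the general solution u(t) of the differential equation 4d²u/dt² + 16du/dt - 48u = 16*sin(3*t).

u = -28*sin(3*t)/195 - 16*cos(3*t)/195 + C1*exp(-6*t) + C2*exp(2*t)

Divide through by 4: u'' + 4u' - 12u = 4*sin(3*t).
Characteristic equation r² + 4r - 12 = 0 factors as (r + 6)(r - 2) = 0, so r = -6, 2.
Hence u_h = C1*exp(-6*t) + C2*exp(2*t).
Try u_p = A*cos(3*t) + B*sin(3*t). Substituting and equating the coefficients of cos(3t) and sin(3t) gives A = -16/195, B = -28/195, so u_p = -28*sin(3*t)/195 - 16*cos(3*t)/195.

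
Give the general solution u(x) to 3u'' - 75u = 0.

Divide through by 3: u'' - 25u = 0.
Characteristic equation r² - 25 = 0 factors as (r + 5)(r - 5) = 0, so r = -5, 5.
Hence u_h = C1*exp(-5*x) + C2*exp(5*x).

u = C1*exp(-5*x) + C2*exp(5*x)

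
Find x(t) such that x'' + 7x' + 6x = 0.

x = C1*exp(-t) + C2*exp(-6*t)

Characteristic equation r² + 7r + 6 = 0 factors as (r + 1)(r + 6) = 0, so r = -1, -6.
Hence x_h = C1*exp(-t) + C2*exp(-6*t).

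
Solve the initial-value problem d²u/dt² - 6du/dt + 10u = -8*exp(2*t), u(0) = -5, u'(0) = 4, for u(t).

Characteristic equation r² - 6r + 10 = 0 has discriminant (-6)² - 4·(10) = -4 < 0, so r = 3 ± i.
Hence u_h = C1*cos(t)*exp(3*t) + C2*exp(3*t)*sin(t).
Try u_p = A*exp(2*t). Substituting into the equation and dividing by exp(2*t) gives A = -4, so u_p = -4*exp(2*t).
General solution: u = -4*exp(2*t) + C1*cos(t)*exp(3*t) + C2*exp(3*t)*sin(t).
Apply the initial conditions: u(0) = -4 + C1 = -5 and u'(0) = -8 + C2 + 3*C1 = 4. Solving gives C1 = -1, C2 = 15.

u = -4*exp(2*t) - cos(t)*exp(3*t) + 15*exp(3*t)*sin(t)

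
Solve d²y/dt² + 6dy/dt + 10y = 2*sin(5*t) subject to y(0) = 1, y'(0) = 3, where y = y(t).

y = -4*cos(5*t)/75 - 2*sin(5*t)/75 + 79*cos(t)*exp(-3*t)/75 + 472*exp(-3*t)*sin(t)/75

Characteristic equation r² + 6r + 10 = 0 has discriminant (6)² - 4·(10) = -4 < 0, so r = -3 ± i.
Hence y_h = C1*cos(t)*exp(-3*t) + C2*exp(-3*t)*sin(t).
Try y_p = A*cos(5*t) + B*sin(5*t). Substituting and equating the coefficients of cos(5t) and sin(5t) gives A = -4/75, B = -2/75, so y_p = -4*cos(5*t)/75 - 2*sin(5*t)/75.
General solution: y = -4*cos(5*t)/75 - 2*sin(5*t)/75 + C1*cos(t)*exp(-3*t) + C2*exp(-3*t)*sin(t).
Apply the initial conditions: y(0) = -4/75 + C1 = 1 and y'(0) = -2/15 + C2 - 3*C1 = 3. Solving gives C1 = 79/75, C2 = 472/75.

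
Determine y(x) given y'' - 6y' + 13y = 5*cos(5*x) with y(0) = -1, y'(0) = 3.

y = -25*sin(5*x)/174 - 5*cos(5*x)/87 - 82*cos(2*x)*exp(3*x)/87 + 1139*exp(3*x)*sin(2*x)/348

Characteristic equation r² - 6r + 13 = 0 has discriminant (-6)² - 4·(13) = -16 < 0, so r = 3 ± 2i.
Hence y_h = C1*cos(2*x)*exp(3*x) + C2*exp(3*x)*sin(2*x).
Try y_p = A*cos(5*x) + B*sin(5*x). Substituting and equating the coefficients of cos(5x) and sin(5x) gives A = -5/87, B = -25/174, so y_p = -25*sin(5*x)/174 - 5*cos(5*x)/87.
General solution: y = -25*sin(5*x)/174 - 5*cos(5*x)/87 + C1*cos(2*x)*exp(3*x) + C2*exp(3*x)*sin(2*x).
Apply the initial conditions: y(0) = -5/87 + C1 = -1 and y'(0) = -125/174 + 2*C2 + 3*C1 = 3. Solving gives C1 = -82/87, C2 = 1139/348.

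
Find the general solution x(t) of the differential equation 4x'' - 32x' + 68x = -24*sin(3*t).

Divide through by 4: x'' - 8x' + 17x = -6*sin(3*t).
Characteristic equation r² - 8r + 17 = 0 has discriminant (-8)² - 4·(17) = -4 < 0, so r = 4 ± i.
Hence x_h = C1*cos(t)*exp(4*t) + C2*exp(4*t)*sin(t).
Try x_p = A*cos(3*t) + B*sin(3*t). Substituting and equating the coefficients of cos(3t) and sin(3t) gives A = -9/40, B = -3/40, so x_p = -9*cos(3*t)/40 - 3*sin(3*t)/40.

x = -9*cos(3*t)/40 - 3*sin(3*t)/40 + C1*cos(t)*exp(4*t) + C2*exp(4*t)*sin(t)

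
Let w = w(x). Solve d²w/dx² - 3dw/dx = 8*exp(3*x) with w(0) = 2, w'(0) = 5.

w = 11/9 + 7*exp(3*x)/9 + 8*x*exp(3*x)/3

Characteristic equation r² - 3r = 0 factors as (r - 3)r = 0, so r = 3, 0.
Hence w_h = C1*exp(3*x) + C2.
Since exp(3*x) solves the homogeneous equation (r = 3 is a root of multiplicity 1), multiply the trial by x. Try w_p = A*x*exp(3*x). Substituting into the equation and dividing by exp(3*x) gives A = 8/3, so w_p = 8*x*exp(3*x)/3.
General solution: w = C2 + C1*exp(3*x) + 8*x*exp(3*x)/3.
Apply the initial conditions: w(0) = C1 + C2 = 2 and w'(0) = 8/3 + 3*C1 = 5. Solving gives C1 = 7/9, C2 = 11/9.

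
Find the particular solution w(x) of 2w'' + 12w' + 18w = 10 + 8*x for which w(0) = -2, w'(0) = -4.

w = 7/27 - 61*exp(-3*x)/27 + 4*x/9 - 101*x*exp(-3*x)/9

Divide through by 2: w'' + 6w' + 9w = 5 + 4*x.
Characteristic equation r² + 6r + 9 = 0 has discriminant (6)² - 4·(9) = 0, so r = -3 is a repeated root.
Hence w_h = (C1 + C2*x)*exp(-3*x).
For the particular solution try w_p = A0 + A1*x. Substituting and matching coefficients of each power of x gives A0 = 7/27, A1 = 4/9, so w_p = 7/27 + 4*x/9.
General solution: w = 7/27 + 4*x/9 + C1*exp(-3*x) + C2*x*exp(-3*x).
Apply the initial conditions: w(0) = 7/27 + C1 = -2 and w'(0) = 4/9 + C2 - 3*C1 = -4. Solving gives C1 = -61/27, C2 = -101/9.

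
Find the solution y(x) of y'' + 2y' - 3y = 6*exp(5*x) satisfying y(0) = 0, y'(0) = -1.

Characteristic equation r² + 2r - 3 = 0 factors as (r - 1)(r + 3) = 0, so r = 1, -3.
Hence y_h = C1*exp(x) + C2*exp(-3*x).
Try y_p = A*exp(5*x). Substituting into the equation and dividing by exp(5*x) gives A = 3/16, so y_p = 3*exp(5*x)/16.
General solution: y = 3*exp(5*x)/16 + C1*exp(x) + C2*exp(-3*x).
Apply the initial conditions: y(0) = 3/16 + C1 + C2 = 0 and y'(0) = 15/16 + C1 - 3*C2 = -1. Solving gives C1 = -5/8, C2 = 7/16.

y = -5*exp(x)/8 + 3*exp(5*x)/16 + 7*exp(-3*x)/16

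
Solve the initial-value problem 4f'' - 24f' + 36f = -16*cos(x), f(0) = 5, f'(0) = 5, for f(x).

Divide through by 4: f'' - 6f' + 9f = -4*cos(x).
Characteristic equation r² - 6r + 9 = 0 has discriminant (-6)² - 4·(9) = 0, so r = 3 is a repeated root.
Hence f_h = (C1 + C2*x)*exp(3*x).
Try f_p = A*cos(x) + B*sin(x). Substituting and equating the coefficients of cos(x) and sin(x) gives A = -8/25, B = 6/25, so f_p = -8*cos(x)/25 + 6*sin(x)/25.
General solution: f = -8*cos(x)/25 + 6*sin(x)/25 + C1*exp(3*x) + C2*x*exp(3*x).
Apply the initial conditions: f(0) = -8/25 + C1 = 5 and f'(0) = 6/25 + C2 + 3*C1 = 5. Solving gives C1 = 133/25, C2 = -56/5.

f = -8*cos(x)/25 + 6*sin(x)/25 + 133*exp(3*x)/25 - 56*x*exp(3*x)/5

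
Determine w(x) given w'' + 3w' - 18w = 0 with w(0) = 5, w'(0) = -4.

Characteristic equation r² + 3r - 18 = 0 factors as (r - 3)(r + 6) = 0, so r = 3, -6.
Hence w_h = C1*exp(3*x) + C2*exp(-6*x).
Apply the initial conditions: w(0) = C1 + C2 = 5 and w'(0) = -6*C2 + 3*C1 = -4. Solving gives C1 = 26/9, C2 = 19/9.

w = 19*exp(-6*x)/9 + 26*exp(3*x)/9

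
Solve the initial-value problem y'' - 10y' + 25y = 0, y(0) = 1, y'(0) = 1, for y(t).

Characteristic equation r² - 10r + 25 = 0 has discriminant (-10)² - 4·(25) = 0, so r = 5 is a repeated root.
Hence y_h = (C1 + C2*t)*exp(5*t).
Apply the initial conditions: y(0) = C1 = 1 and y'(0) = C2 + 5*C1 = 1. Solving gives C1 = 1, C2 = -4.

y = -4*t*exp(5*t) + exp(5*t)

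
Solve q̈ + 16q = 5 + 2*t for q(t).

q = 5/16 + t/8 + C1*cos(4*t) + C2*sin(4*t)

Characteristic equation r² + 16 = 0 has discriminant (0)² - 4·(16) = -64 < 0, so r = ± 4i.
Hence q_h = C1*cos(4*t) + C2*sin(4*t).
For the particular solution try q_p = A0 + A1*t. Substituting and matching coefficients of each power of t gives A0 = 5/16, A1 = 1/8, so q_p = 5/16 + t/8.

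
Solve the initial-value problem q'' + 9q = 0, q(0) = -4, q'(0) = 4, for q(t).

q = -4*cos(3*t) + 4*sin(3*t)/3

Characteristic equation r² + 9 = 0 has discriminant (0)² - 4·(9) = -36 < 0, so r = ± 3i.
Hence q_h = C1*cos(3*t) + C2*sin(3*t).
Apply the initial conditions: q(0) = C1 = -4 and q'(0) = 3*C2 = 4. Solving gives C1 = -4, C2 = 4/3.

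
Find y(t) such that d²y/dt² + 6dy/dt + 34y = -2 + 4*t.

Characteristic equation r² + 6r + 34 = 0 has discriminant (6)² - 4·(34) = -100 < 0, so r = -3 ± 5i.
Hence y_h = C1*cos(5*t)*exp(-3*t) + C2*exp(-3*t)*sin(5*t).
For the particular solution try y_p = A0 + A1*t. Substituting and matching coefficients of each power of t gives A0 = -23/289, A1 = 2/17, so y_p = -23/289 + 2*t/17.

y = -23/289 + 2*t/17 + C1*cos(5*t)*exp(-3*t) + C2*exp(-3*t)*sin(5*t)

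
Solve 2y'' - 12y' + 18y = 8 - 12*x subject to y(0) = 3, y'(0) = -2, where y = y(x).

Divide through by 2: y'' - 6y' + 9y = 4 - 6*x.
Characteristic equation r² - 6r + 9 = 0 has discriminant (-6)² - 4·(9) = 0, so r = 3 is a repeated root.
Hence y_h = (C1 + C2*x)*exp(3*x).
For the particular solution try y_p = A0 + A1*x. Substituting and matching coefficients of each power of x gives A0 = 0, A1 = -2/3, so y_p = -2*x/3.
General solution: y = -2*x/3 + C1*exp(3*x) + C2*x*exp(3*x).
Apply the initial conditions: y(0) = C1 = 3 and y'(0) = -2/3 + C2 + 3*C1 = -2. Solving gives C1 = 3, C2 = -31/3.

y = 3*exp(3*x) - 2*x/3 - 31*x*exp(3*x)/3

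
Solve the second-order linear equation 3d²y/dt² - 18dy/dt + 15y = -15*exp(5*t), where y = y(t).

Divide through by 3: y'' - 6y' + 5y = -5*exp(5*t).
Characteristic equation r² - 6r + 5 = 0 factors as (r - 1)(r - 5) = 0, so r = 1, 5.
Hence y_h = C1*exp(t) + C2*exp(5*t).
Since exp(5*t) solves the homogeneous equation (r = 5 is a root of multiplicity 1), multiply the trial by t. Try y_p = A*t*exp(5*t). Substituting into the equation and dividing by exp(5*t) gives A = -5/4, so y_p = -5*t*exp(5*t)/4.

y = C1*exp(t) + C2*exp(5*t) - 5*t*exp(5*t)/4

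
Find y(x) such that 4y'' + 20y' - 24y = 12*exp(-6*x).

y = C1*exp(-6*x) + C2*exp(x) - 3*x*exp(-6*x)/7

Divide through by 4: y'' + 5y' - 6y = 3*exp(-6*x).
Characteristic equation r² + 5r - 6 = 0 factors as (r + 6)(r - 1) = 0, so r = -6, 1.
Hence y_h = C1*exp(-6*x) + C2*exp(x).
Since exp(-6*x) solves the homogeneous equation (r = -6 is a root of multiplicity 1), multiply the trial by x. Try y_p = A*x*exp(-6*x). Substituting into the equation and dividing by exp(-6*x) gives A = -3/7, so y_p = -3*x*exp(-6*x)/7.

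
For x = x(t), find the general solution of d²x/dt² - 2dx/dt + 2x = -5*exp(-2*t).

Characteristic equation r² - 2r + 2 = 0 has discriminant (-2)² - 4·(2) = -4 < 0, so r = 1 ± i.
Hence x_h = C1*cos(t)*exp(t) + C2*exp(t)*sin(t).
Try x_p = A*exp(-2*t). Substituting into the equation and dividing by exp(-2*t) gives A = -1/2, so x_p = -exp(-2*t)/2.

x = -exp(-2*t)/2 + C1*cos(t)*exp(t) + C2*exp(t)*sin(t)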